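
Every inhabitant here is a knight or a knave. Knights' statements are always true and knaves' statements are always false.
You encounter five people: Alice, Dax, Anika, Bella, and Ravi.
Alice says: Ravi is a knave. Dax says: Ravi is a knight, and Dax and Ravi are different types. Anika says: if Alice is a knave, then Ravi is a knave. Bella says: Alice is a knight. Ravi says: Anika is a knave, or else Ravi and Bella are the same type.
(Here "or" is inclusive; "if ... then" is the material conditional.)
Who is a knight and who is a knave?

Since Alice is a knight, "Ravi is a knave" needs to be True, which holds.
Dax (knave): "Ravi is a knight, and Dax and Ravi are different types" — false. ✓
Anika is a knight, so "if Alice is a knave, then Ravi is a knave" must be True — and it is.
Since Bella is a knight, "Alice is a knight" needs to be True, which holds.
Ravi is a knave, so "Anika is a knave, or else Ravi and Bella are the same type" must be false — and it is.

Alice is a knight, Dax is a knave, Anika is a knight, Bella is a knight, and Ravi is a knave.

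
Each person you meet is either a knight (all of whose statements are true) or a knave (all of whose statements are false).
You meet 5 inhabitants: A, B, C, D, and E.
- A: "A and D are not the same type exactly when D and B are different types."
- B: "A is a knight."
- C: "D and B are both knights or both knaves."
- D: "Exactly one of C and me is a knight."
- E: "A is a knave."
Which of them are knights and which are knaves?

A is a knight, B is a knight, C is a knave, D is a knave, and E is a knave.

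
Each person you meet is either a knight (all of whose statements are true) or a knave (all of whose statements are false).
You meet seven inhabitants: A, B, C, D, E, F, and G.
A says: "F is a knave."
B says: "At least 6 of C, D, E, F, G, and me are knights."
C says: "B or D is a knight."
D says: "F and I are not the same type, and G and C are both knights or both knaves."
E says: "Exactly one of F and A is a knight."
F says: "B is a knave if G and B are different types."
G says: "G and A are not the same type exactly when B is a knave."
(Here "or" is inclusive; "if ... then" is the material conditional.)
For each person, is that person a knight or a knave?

A is a knave; "F is a knave" is false, as required.
B is a knave, and the claim "at least 6 of C, D, E, F, G, and me are knights" is indeed false.
C is a knave, and the claim "B or D is a knight" is indeed false.
D (knave): "F and I are not the same type, and G and C are both knights or both knaves" — false. ✓
E is a knight; "exactly one of F and A is a knight" is true, as required.
Since F is a knight, "B is a knave if G and B are different types" needs to be true, which holds.
G is a knight, so "G and A are not the same type exactly when B is a knave" must be true — and it is.

A is a knave, B is a knave, C is a knave, D is a knave, E is a knight, F is a knight, and G is a knight.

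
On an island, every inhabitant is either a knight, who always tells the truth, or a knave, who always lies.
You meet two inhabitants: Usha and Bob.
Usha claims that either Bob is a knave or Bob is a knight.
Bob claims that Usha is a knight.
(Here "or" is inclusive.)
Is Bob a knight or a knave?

Bob is a knight.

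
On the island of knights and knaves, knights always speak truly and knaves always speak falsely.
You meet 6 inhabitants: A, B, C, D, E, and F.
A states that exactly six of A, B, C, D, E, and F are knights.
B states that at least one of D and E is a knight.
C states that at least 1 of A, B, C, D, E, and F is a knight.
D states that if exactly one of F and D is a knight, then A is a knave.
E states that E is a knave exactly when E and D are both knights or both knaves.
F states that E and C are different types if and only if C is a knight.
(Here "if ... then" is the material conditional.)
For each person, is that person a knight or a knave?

Since A is a knave, "exactly six of A, B, C, D, E, and F are knights" needs to be false, which holds.
B is a knight; "at least one of D and E is a knight" is true, as required.
C is a knight; "at least 1 of A, B, C, D, E, and F is a knight" is true, as required.
Since D is a knight, "if exactly one of F and D is a knight, then A is a knave" needs to be true, which holds.
Since E is a knave, "E is a knave exactly when E and D are both knights or both knaves" needs to be false, which holds.
Since F is a knight, "E and C are different types if and only if C is a knight" needs to be true, which holds.

A is a knave, B is a knight, C is a knight, D is a knight, E is a knave, and F is a knight.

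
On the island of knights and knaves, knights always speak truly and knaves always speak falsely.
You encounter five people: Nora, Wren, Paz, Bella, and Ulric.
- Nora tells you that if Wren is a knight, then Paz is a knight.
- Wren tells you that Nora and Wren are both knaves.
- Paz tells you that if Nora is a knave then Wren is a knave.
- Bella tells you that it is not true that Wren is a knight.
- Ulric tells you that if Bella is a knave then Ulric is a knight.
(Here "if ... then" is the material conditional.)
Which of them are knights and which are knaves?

Knights: Nora, Paz, Bella, and Ulric. Knaves: Wren.

Nora is a knight, so "if Wren is a knight, then Paz is a knight" must be true — and it is.
As a knave, Wren's statement "Nora and Wren are both knaves" should be False; it is.
Paz is a knight, so "if Nora is a knave then Wren is a knave" must be true — and it is.
Bella (knight): "it is not true that Wren is a knight" — true. ✓
Since Ulric is a knight, "if Bella is a knave then Ulric is a knight" needs to be true, which holds.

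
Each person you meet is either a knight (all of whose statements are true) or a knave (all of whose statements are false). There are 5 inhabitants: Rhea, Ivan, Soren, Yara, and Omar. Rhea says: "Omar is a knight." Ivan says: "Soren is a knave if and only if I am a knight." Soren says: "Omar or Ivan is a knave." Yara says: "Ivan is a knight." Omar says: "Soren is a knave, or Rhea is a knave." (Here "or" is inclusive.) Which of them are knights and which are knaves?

Knights: Rhea, Ivan, Yara, and Omar. Knaves: Soren.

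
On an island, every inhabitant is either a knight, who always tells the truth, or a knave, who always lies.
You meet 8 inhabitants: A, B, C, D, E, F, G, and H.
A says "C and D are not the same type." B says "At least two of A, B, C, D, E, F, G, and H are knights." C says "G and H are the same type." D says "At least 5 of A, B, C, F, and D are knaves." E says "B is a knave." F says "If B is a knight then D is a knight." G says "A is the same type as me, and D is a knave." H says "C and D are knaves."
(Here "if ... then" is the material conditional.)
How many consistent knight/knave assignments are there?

1

Consistent assignments:
  A=knight, B=knight, C=knight, D=knave, E=knave, F=knave, G=knave, H=knave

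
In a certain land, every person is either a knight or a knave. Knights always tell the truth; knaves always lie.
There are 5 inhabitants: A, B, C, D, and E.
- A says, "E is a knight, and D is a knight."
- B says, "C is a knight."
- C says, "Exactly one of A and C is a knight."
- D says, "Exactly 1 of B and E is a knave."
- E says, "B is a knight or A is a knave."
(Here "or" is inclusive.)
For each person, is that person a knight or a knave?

A is a knave, B is a knight, C is a knight, D is a knave, and E is a knight.

A (knave): "E is a knight, and D is a knight" — False. ✓
B is a knight, so "C is a knight" must be true — and it is.
C is a knight, and the claim "exactly one of A and C is a knight" is indeed true.
As a knave, D's statement "exactly 1 of B and E is a knave" should be False; it is.
E (knight): "B is a knight or A is a knave" — true. ✓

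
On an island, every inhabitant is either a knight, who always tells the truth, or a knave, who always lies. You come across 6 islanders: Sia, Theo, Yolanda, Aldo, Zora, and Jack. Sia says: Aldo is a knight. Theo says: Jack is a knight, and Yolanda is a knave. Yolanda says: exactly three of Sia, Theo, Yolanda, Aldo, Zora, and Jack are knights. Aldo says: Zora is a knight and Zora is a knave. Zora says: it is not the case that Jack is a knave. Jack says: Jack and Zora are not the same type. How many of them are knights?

0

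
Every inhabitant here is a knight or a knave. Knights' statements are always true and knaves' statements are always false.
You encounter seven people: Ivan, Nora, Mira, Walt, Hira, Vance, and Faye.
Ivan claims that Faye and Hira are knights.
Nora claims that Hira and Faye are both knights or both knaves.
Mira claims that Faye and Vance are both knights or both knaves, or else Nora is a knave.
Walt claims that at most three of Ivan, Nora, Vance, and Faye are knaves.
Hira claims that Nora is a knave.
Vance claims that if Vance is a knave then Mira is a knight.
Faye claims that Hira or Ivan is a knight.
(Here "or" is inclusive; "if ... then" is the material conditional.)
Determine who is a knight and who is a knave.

Ivan is a knave, Nora is a knight, Mira is a knave, Walt is a knight, Hira is a knave, Vance is a knight, and Faye is a knave.

As a knave, Ivan's statement "Faye and Hira are knights" should be False; it is.
Nora is a knight; "Hira and Faye are both knights or both knaves" is true, as required.
Mira is a knave, so "Faye and Vance are both knights or both knaves, or else Nora is a knave" must be False — and it is.
Walt is a knight, and the claim "at most three of Ivan, Nora, Vance, and Faye are knaves" is indeed true.
Hira is a knave; "Nora is a knave" is False, as required.
Since Vance is a knight, "if Vance is a knave then Mira is a knight" needs to be true, which holds.
Faye is a knave, and the claim "Hira or Ivan is a knight" is indeed False.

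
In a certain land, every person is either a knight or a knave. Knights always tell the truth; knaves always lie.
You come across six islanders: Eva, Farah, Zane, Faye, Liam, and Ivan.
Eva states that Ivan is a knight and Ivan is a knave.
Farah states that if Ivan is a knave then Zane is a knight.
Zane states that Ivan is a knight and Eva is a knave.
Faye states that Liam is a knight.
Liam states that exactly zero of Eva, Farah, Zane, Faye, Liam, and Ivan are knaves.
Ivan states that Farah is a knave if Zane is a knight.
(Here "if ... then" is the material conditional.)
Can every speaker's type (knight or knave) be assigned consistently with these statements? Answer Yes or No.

No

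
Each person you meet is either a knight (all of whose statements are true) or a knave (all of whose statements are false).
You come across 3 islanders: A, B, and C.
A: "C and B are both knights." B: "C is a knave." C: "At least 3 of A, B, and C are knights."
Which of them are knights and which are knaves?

A is a knave, B is a knight, and C is a knave.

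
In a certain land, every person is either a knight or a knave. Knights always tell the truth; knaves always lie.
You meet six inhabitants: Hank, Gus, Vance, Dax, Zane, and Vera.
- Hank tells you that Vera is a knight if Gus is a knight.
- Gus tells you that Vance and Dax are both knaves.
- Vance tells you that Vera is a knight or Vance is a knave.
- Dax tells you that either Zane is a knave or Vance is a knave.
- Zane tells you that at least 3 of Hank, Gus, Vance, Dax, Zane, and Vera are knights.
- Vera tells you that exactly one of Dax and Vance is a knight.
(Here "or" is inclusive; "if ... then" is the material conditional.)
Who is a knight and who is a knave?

As a knight, Hank's statement "Vera is a knight if Gus is a knight" should be true; it is.
Since Gus is a knave, "Vance and Dax are both knaves" needs to be false, which holds.
Vance is a knight, and the claim "Vera is a knight or Vance is a knave" is indeed true.
As a knave, Dax's statement "either Zane is a knave or Vance is a knave" should be false; it is.
Since Zane is a knight, "at least 3 of Hank, Gus, Vance, Dax, Zane, and Vera are knights" needs to be true, which holds.
Vera is a knight, so "exactly one of Dax and Vance is a knight" must be true — and it is.

Knights: Hank, Vance, Zane, and Vera. Knaves: Gus and Dax.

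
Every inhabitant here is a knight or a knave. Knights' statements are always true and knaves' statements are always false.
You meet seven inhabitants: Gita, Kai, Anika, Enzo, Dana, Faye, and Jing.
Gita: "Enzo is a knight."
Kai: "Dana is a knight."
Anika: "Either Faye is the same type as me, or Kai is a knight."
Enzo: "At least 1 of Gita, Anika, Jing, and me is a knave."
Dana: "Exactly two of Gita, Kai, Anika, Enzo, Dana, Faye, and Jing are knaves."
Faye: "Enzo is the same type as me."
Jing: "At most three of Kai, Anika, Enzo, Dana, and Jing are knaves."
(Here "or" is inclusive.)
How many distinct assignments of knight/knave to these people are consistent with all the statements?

2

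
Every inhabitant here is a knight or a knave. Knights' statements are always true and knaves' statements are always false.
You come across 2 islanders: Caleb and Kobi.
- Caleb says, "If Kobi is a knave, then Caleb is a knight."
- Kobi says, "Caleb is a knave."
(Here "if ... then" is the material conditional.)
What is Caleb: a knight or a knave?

Caleb is a knight.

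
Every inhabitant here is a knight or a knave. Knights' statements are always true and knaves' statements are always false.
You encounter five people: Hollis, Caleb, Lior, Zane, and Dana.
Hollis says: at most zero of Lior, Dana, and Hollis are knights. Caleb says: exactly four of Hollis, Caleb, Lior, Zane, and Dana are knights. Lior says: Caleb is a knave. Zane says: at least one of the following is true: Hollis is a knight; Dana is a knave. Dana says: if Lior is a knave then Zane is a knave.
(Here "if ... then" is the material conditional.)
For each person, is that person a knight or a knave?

Knights: Lior and Dana. Knaves: Hollis, Caleb, and Zane.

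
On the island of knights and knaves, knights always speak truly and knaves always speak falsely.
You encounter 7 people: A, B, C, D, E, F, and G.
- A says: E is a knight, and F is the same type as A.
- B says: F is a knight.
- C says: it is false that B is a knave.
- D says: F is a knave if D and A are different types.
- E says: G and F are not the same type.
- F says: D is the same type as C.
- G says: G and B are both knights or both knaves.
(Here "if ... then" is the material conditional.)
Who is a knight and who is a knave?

A is a knight, so "E is a knight, and F is the same type as A" must be true — and it is.
B is a knight, and the claim "F is a knight" is indeed true.
C is a knight, so "it is false that B is a knave" must be true — and it is.
D is a knight, so "F is a knave if D and A are different types" must be true — and it is.
Since E is a knight, "G and F are not the same type" needs to be true, which holds.
F (knight): "D is the same type as C" — true. ✓
G is a knave, so "G and B are both knights or both knaves" must be false — and it is.

A is a knight, B is a knight, C is a knight, D is a knight, E is a knight, F is a knight, and G is a knave.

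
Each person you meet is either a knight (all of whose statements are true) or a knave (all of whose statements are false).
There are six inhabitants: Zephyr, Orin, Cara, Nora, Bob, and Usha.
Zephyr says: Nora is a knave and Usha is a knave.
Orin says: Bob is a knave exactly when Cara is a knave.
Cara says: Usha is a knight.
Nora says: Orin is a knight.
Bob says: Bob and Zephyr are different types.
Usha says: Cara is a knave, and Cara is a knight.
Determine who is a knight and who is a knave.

Zephyr is a knave, Orin is a knight, Cara is a knave, Nora is a knight, Bob is a knave, and Usha is a knave.

Zephyr (knave): "Nora is a knave and Usha is a knave" — False. ✓
Since Orin is a knight, "Bob is a knave exactly when Cara is a knave" needs to be True, which holds.
Cara (knave): "Usha is a knight" — False. ✓
Nora is a knight; "Orin is a knight" is True, as required.
Bob is a knave, so "Bob and Zephyr are different types" must be False — and it is.
Usha (knave): "Cara is a knave, and Cara is a knight" — False. ✓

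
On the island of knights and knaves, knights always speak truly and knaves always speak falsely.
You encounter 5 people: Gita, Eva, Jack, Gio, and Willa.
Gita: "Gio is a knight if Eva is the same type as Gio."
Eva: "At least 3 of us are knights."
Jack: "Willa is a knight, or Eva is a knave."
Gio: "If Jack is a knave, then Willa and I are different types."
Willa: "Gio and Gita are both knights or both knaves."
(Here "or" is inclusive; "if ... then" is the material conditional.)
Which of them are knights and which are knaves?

Gita (knight): "Gio is a knight if Eva is the same type as Gio" — true. ✓
Eva (knight): "at least 3 of us are knights" — true. ✓
Since Jack is a knight, "Willa is a knight, or Eva is a knave" needs to be true, which holds.
Gio (knight): "if Jack is a knave, then Willa and I are different types" — true. ✓
Since Willa is a knight, "Gio and Gita are both knights or both knaves" needs to be true, which holds.

Gita is a knight, Eva is a knight, Jack is a knight, Gio is a knight, and Willa is a knight.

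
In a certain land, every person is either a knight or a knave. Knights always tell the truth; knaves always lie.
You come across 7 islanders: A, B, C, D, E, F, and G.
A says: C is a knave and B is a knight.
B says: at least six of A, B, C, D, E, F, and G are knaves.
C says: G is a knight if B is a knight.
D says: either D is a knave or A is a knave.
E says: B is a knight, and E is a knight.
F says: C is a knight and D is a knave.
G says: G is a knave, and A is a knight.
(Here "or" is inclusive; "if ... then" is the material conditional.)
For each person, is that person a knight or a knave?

Since A is a knave, "C is a knave and B is a knight" needs to be false, which holds.
B is a knave; "at least six of A, B, C, D, E, F, and G are knaves" is false, as required.
C is a knight, and the claim "G is a knight if B is a knight" is indeed true.
D (knight): "either D is a knave or A is a knave" — true. ✓
E (knave): "B is a knight, and E is a knight" — false. ✓
Since F is a knave, "C is a knight and D is a knave" needs to be false, which holds.
G (knave): "G is a knave, and A is a knight" — false. ✓

Knights: C and D. Knaves: A, B, E, F, and G.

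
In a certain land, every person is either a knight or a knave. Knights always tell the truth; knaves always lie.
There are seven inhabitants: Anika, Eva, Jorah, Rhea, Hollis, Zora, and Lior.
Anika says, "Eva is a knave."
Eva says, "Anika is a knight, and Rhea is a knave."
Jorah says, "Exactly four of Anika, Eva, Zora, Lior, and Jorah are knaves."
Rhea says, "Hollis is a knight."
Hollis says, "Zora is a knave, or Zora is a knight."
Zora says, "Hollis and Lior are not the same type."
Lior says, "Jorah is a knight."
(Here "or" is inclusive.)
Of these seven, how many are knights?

4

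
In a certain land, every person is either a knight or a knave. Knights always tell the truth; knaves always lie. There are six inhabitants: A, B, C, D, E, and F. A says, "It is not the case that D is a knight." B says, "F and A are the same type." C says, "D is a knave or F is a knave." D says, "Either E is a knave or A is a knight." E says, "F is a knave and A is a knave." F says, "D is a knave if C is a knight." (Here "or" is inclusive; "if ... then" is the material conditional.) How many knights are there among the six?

2

The unique consistent assignment is A=knave, B=knave, C=knave, D=knight, E=knave, F=knight.
That has 2 knights.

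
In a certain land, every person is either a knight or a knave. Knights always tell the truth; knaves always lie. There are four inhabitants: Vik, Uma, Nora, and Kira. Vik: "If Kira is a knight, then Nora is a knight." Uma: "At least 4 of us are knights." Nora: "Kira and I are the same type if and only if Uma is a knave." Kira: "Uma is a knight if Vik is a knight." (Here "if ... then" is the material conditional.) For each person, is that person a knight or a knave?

Vik is a knave, Uma is a knave, Nora is a knave, and Kira is a knight.

As a knave, Vik's statement "if Kira is a knight, then Nora is a knight" should be False; it is.
Uma is a knave, and the claim "at least 4 of us are knights" is indeed False.
Nora (knave): "Kira and I are the same type if and only if Uma is a knave" — False. ✓
Kira is a knight; "Uma is a knight if Vik is a knight" is true, as required.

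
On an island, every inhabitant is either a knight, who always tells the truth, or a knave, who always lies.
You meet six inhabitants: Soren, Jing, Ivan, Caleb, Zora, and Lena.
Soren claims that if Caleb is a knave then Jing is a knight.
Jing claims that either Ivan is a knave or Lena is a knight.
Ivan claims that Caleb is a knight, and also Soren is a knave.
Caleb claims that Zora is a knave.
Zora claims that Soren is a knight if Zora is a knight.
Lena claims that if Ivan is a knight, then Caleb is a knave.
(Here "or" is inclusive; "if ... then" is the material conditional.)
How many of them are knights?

4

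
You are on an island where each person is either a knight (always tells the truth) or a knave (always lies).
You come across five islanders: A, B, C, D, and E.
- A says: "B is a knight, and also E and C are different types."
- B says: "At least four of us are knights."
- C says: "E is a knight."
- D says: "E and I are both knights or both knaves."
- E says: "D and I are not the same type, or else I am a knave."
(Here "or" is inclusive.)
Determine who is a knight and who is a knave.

A (knave): "B is a knight, and also E and C are different types" — false. ✓
B (knave): "at least four of us are knights" — false. ✓
C is a knight, so "E is a knight" must be True — and it is.
D (knave): "E and I are both knights or both knaves" — false. ✓
E is a knight, and the claim "D and I are not the same type, or else I am a knave" is indeed True.

Knights: C and E. Knaves: A, B, and D.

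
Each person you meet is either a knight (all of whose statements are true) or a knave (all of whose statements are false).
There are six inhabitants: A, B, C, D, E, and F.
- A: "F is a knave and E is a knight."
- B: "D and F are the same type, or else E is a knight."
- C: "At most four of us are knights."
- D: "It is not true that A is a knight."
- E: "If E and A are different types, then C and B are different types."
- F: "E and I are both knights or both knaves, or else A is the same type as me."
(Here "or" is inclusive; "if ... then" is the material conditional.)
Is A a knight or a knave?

A is a knight.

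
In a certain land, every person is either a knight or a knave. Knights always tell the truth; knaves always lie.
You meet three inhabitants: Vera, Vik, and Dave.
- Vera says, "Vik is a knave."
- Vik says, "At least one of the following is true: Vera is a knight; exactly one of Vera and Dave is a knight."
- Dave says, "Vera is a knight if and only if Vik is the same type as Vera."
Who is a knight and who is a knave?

Since Vera is a knave, "Vik is a knave" needs to be False, which holds.
Vik is a knight, so "at least one of the following is true: Vera is a knight; exactly one of Vera and Dave is a knight" must be True — and it is.
As a knight, Dave's statement "Vera is a knight if and only if Vik is the same type as Vera" should be True; it is.

Knights: Vik and Dave. Knaves: Vera.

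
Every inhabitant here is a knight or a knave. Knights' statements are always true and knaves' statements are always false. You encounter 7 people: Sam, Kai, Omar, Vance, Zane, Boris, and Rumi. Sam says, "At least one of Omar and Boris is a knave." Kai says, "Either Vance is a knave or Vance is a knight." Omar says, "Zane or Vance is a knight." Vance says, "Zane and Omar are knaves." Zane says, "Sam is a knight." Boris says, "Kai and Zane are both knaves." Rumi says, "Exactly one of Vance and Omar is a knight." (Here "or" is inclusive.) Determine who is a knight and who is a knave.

Sam is a knight, Kai is a knight, Omar is a knight, Vance is a knave, Zane is a knight, Boris is a knave, and Rumi is a knight.

Sam is a knight, and the claim "at least one of Omar and Boris is a knave" is indeed true.
As a knight, Kai's statement "either Vance is a knave or Vance is a knight" should be true; it is.
As a knight, Omar's statement "Zane or Vance is a knight" should be true; it is.
Vance is a knave; "Zane and Omar are knaves" is False, as required.
Zane (knight): "Sam is a knight" — true. ✓
As a knave, Boris's statement "Kai and Zane are both knaves" should be False; it is.
Rumi is a knight; "exactly one of Vance and Omar is a knight" is true, as required.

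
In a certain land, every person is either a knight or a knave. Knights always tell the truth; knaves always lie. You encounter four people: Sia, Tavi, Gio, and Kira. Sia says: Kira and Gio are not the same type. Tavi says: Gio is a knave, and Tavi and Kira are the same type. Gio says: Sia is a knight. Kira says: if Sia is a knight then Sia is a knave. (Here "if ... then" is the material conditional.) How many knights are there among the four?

2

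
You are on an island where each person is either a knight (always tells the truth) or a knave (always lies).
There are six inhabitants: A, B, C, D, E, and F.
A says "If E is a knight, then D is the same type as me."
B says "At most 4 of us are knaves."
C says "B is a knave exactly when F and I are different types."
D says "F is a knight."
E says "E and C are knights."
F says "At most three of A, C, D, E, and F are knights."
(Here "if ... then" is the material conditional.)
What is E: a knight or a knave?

E is a knave.

Consistent assignments: {A=knight, B=knight, C=knave, D=knight, E=knave, F=knight}
In every consistent assignment, E is a knave.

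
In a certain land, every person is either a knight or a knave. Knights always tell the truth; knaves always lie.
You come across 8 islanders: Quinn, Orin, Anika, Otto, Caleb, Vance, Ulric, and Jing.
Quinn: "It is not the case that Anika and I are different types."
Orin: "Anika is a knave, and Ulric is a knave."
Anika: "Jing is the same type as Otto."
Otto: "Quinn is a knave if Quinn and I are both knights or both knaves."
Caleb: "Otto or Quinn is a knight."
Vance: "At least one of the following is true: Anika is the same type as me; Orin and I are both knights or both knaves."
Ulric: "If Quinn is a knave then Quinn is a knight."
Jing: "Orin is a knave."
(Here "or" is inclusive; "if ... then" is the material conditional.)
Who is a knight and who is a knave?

Quinn is a knave, Orin is a knave, Anika is a knight, Otto is a knight, Caleb is a knight, Vance is a knight, Ulric is a knave, and Jing is a knight.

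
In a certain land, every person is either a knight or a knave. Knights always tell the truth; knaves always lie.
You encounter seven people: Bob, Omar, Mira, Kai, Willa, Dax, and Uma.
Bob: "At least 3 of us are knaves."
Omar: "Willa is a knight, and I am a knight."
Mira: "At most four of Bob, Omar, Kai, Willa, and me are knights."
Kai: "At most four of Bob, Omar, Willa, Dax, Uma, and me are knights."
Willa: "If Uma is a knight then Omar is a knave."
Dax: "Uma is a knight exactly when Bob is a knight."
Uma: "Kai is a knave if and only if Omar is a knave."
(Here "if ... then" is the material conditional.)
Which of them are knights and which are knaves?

Knights: Bob, Mira, Kai, and Willa. Knaves: Omar, Dax, and Uma.

Bob is a knight, and the claim "at least 3 of us are knaves" is indeed True.
Since Omar is a knave, "Willa is a knight, and I am a knight" needs to be false, which holds.
As a knight, Mira's statement "at most four of Bob, Omar, Kai, Willa, and me are knights" should be True; it is.
Kai is a knight, and the claim "at most four of Bob, Omar, Willa, Dax, Uma, and me are knights" is indeed True.
Since Willa is a knight, "if Uma is a knight then Omar is a knave" needs to be True, which holds.
Since Dax is a knave, "Uma is a knight exactly when Bob is a knight" needs to be false, which holds.
Uma (knave): "Kai is a knave if and only if Omar is a knave" — false. ✓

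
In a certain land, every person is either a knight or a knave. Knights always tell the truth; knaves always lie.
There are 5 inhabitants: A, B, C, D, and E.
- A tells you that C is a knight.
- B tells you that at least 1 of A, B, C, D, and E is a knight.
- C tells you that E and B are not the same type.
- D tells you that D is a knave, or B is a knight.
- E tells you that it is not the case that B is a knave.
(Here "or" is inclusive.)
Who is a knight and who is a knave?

Knights: B, D, and E. Knaves: A and C.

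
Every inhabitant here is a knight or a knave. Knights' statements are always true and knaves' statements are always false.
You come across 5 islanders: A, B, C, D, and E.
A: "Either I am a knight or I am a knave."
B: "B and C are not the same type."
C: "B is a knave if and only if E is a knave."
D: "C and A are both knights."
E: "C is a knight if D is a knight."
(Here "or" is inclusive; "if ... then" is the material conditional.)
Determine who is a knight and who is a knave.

Knights: A and E. Knaves: B, C, and D.

Suppose A is a knave. Then A's statement "either I am a knight or I am a knave" would have to be false. Checking the 16 ways to assign the others, none is consistent with every speaker.
(For instance, with B=knave, C=knave, D=knave, E=knight, A's claim "either I am a knight or I am a knave" comes out true where it would need to be false.)
So A must be a knight, making "either I am a knight or I am a knave" true. Taking A=knight, B=knave, C=knave, D=knave, E=knight, each remaining statement checks out:
  B (knave): "B and C are not the same type" — false. ✓
  C (knave): "B is a knave if and only if E is a knave" — false. ✓
  D (knave): "C and A are both knights" — false. ✓
  E (knight): "C is a knight if D is a knight" — true. ✓
This is the unique consistent assignment.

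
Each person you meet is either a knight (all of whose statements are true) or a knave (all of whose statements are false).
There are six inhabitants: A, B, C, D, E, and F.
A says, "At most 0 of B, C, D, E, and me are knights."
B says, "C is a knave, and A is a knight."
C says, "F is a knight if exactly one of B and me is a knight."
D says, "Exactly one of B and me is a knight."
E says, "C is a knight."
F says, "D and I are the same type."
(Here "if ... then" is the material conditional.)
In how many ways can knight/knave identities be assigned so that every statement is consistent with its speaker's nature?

1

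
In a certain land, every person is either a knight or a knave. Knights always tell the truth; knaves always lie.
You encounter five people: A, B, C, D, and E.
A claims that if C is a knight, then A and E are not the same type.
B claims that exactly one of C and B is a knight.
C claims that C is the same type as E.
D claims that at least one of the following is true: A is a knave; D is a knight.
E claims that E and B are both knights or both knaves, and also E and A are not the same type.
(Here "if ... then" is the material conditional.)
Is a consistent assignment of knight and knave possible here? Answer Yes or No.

No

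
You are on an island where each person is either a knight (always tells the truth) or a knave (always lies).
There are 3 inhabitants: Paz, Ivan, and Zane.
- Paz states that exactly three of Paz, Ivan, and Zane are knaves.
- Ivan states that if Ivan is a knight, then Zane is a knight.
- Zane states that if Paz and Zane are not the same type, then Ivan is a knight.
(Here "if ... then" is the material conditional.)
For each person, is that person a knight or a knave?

Paz is a knave, Ivan is a knight, and Zane is a knight.

Suppose Paz is a knight. Then Paz's statement "exactly three of Paz, Ivan, and Zane are knaves" would have to be true. Checking the 4 ways to assign the others, none is consistent with every speaker.
(For instance, with Ivan=knight, Zane=knight, Paz's claim "exactly three of Paz, Ivan, and Zane are knaves" comes out false where it would need to be true.)
So Paz must be a knave, making "exactly three of Paz, Ivan, and Zane are knaves" false. Taking Paz=knave, Ivan=knight, Zane=knight, each remaining statement checks out:
  Ivan (knight): "if Ivan is a knight, then Zane is a knight" — true. ✓
  Zane (knight): "if Paz and Zane are not the same type, then Ivan is a knight" — true. ✓
This is the unique consistent assignment.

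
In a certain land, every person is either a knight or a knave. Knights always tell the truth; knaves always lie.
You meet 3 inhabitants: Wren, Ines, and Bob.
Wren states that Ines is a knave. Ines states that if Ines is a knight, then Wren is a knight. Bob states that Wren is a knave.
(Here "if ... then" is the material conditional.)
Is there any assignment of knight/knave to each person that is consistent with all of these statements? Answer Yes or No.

No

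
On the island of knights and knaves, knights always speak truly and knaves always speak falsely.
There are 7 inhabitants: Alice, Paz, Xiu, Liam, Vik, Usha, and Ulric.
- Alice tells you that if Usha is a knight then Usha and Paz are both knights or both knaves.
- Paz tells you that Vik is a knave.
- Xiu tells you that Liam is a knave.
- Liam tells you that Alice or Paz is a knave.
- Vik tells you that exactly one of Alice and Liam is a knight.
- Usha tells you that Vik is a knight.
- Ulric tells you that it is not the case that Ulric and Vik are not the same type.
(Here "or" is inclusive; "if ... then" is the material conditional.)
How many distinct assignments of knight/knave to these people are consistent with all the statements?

Consistent assignments:
  Alice=knave, Paz=knave, Xiu=knave, Liam=knight, Vik=knight, Usha=knight, Ulric=knight
  Alice=knave, Paz=knave, Xiu=knave, Liam=knight, Vik=knight, Usha=knight, Ulric=knave

2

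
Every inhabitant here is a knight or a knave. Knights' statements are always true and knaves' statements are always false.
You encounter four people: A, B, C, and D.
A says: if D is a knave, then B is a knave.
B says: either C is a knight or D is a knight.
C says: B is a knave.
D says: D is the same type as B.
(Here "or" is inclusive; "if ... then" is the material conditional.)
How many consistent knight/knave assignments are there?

1

Consistent assignments:
  A=knight, B=knight, C=knave, D=knight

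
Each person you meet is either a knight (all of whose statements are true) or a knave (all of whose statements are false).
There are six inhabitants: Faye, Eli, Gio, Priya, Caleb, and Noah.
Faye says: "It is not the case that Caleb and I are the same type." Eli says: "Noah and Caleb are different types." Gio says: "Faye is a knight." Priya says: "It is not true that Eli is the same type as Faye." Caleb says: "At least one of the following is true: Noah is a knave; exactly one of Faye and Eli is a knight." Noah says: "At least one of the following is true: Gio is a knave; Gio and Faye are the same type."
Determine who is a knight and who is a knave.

Since Faye is a knight, "it is not the case that Caleb and I are the same type" needs to be true, which holds.
Eli (knight): "Noah and Caleb are different types" — true. ✓
As a knight, Gio's statement "Faye is a knight" should be true; it is.
Priya is a knave; "it is not true that Eli is the same type as Faye" is False, as required.
Since Caleb is a knave, "at least one of the following is true: Noah is a knave; exactly one of Faye and Eli is a knight" needs to be False, which holds.
As a knight, Noah's statement "at least one of the following is true: Gio is a knave; Gio and Faye are the same type" should be true; it is.

Faye is a knight, Eli is a knight, Gio is a knight, Priya is a knave, Caleb is a knave, and Noah is a knight.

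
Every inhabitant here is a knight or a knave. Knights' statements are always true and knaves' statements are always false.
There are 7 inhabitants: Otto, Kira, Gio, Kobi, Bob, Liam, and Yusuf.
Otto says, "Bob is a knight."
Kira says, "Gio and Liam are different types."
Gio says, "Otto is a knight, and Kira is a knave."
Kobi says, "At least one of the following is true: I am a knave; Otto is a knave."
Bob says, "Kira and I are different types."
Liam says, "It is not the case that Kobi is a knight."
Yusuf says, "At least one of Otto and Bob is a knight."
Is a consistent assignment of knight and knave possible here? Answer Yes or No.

One consistent assignment: Otto=knave, Kira=knave, Gio=knave, Kobi=knight, Bob=knave, Liam=knave, Yusuf=knave.

Yes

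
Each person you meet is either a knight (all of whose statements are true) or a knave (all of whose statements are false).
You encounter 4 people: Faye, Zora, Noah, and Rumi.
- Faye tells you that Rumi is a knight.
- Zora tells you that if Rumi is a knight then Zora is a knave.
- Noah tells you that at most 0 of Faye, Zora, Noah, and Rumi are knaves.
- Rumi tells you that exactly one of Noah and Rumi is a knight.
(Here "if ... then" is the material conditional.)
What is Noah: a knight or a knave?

Noah is a knave.

Consistent assignments: {Faye=knave, Zora=knight, Noah=knave, Rumi=knave}
In every consistent assignment, Noah is a knave.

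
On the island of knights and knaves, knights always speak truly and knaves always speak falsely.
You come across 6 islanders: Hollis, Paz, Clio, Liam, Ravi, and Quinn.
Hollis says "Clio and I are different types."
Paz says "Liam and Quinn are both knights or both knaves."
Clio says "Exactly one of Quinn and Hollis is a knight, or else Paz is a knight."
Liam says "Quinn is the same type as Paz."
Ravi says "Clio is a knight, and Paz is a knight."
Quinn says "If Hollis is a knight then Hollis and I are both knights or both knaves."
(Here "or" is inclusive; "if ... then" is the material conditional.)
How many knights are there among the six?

The unique consistent assignment is Hollis=knight, Paz=knave, Clio=knave, Liam=knave, Ravi=knave, Quinn=knight.
That has 2 knights.

2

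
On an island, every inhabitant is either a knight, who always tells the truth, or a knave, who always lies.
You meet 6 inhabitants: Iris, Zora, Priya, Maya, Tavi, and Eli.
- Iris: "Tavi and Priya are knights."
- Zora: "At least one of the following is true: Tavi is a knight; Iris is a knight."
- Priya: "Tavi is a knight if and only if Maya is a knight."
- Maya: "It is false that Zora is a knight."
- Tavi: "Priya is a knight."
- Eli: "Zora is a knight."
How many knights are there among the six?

1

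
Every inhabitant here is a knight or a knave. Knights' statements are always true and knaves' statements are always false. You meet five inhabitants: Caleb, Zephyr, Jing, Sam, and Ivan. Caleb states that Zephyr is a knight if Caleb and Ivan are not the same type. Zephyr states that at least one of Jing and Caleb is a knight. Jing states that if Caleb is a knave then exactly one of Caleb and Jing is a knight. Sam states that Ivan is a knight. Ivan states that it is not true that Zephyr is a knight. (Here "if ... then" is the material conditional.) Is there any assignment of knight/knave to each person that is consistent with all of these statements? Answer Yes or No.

One consistent assignment: Caleb=knight, Zephyr=knight, Jing=knight, Sam=knave, Ivan=knave.

Yes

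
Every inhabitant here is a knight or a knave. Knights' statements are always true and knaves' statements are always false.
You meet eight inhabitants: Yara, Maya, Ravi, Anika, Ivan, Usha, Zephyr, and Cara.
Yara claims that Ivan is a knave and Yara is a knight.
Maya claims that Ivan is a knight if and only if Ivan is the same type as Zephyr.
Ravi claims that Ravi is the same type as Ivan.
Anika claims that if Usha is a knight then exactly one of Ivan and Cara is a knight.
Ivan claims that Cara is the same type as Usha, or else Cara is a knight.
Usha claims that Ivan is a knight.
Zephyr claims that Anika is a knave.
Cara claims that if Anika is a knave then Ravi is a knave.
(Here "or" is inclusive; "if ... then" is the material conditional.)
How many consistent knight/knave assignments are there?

1

Consistent assignments:
  Yara=knave, Maya=knight, Ravi=knave, Anika=knave, Ivan=knight, Usha=knight, Zephyr=knight, Cara=knight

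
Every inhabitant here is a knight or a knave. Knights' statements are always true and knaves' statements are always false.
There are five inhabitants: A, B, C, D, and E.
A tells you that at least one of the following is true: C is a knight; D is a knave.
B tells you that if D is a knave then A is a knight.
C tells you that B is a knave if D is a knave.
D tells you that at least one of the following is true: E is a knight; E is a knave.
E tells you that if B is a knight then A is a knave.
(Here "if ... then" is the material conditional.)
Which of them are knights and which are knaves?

A is a knight, B is a knight, C is a knight, D is a knight, and E is a knave.

Suppose A is a knave. Then A's statement "at least one of the following is true: C is a knight; D is a knave" would have to be false. Checking the 16 ways to assign the others, none is consistent with every speaker.
(For instance, with B=knight, C=knight, D=knight, E=knave, A's claim "at least one of the following is true: C is a knight; D is a knave" comes out true where it would need to be false.)
So A must be a knight, making "at least one of the following is true: C is a knight; D is a knave" true. Taking A=knight, B=knight, C=knight, D=knight, E=knave, each remaining statement checks out:
  B (knight): "if D is a knave then A is a knight" — true. ✓
  C (knight): "B is a knave if D is a knave" — true. ✓
  D (knight): "at least one of the following is true: E is a knight; E is a knave" — true. ✓
  E (knave): "if B is a knight then A is a knave" — false. ✓
This is the unique consistent assignment.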